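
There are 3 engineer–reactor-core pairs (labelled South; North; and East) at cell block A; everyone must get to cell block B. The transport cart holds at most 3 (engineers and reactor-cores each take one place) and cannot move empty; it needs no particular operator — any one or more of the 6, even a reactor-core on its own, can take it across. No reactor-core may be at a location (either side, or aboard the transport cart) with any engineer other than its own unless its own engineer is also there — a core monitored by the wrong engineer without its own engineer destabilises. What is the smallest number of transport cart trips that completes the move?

Counting alone: each trip to cell block B takes at most 3 across and each return brings at least 1 back, so after t trips out (and t−1 returns) at most 3t − (t−1) of the 6 are across; that first reaches 6 at t = 3, so at least 5 crossings are needed.
The plan below uses exactly 5 crossings, so it is optimal:
1. engineer South and reactor-core South cross → cell block B.
2. engineer South crosses ← cell block A.
3. engineer East, engineer North, and engineer South cross → cell block B.
4. reactor-core South crosses ← cell block A.
5. reactor-core East, reactor-core North, and reactor-core South cross → cell block B.

5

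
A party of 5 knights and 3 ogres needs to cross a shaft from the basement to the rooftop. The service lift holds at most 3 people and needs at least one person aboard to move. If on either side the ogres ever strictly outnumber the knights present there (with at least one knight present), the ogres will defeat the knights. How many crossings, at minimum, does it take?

7

Counting alone: each trip to the rooftop takes at most 3 across and each return brings at least 1 back, so after t trips out (and t−1 returns) at most 3t − (t−1) of the 8 are across; that first reaches 8 at t = 4, so at least 7 crossings are needed.
The plan below uses exactly 7 crossings, so it is optimal:
1. 2 ogres → the rooftop.  (the basement: 5K 1O; the rooftop: 0K 2O)
2. 1 ogre ← the basement.  (the basement: 5K 2O; the rooftop: 0K 1O)
3. 2 knights and 1 ogre → the rooftop.  (the basement: 3K 1O; the rooftop: 2K 2O)
4. 1 ogre ← the basement.  (the basement: 3K 2O; the rooftop: 2K 1O)
5. 1 knight and 2 ogres → the rooftop.  (the basement: 2K 0O; the rooftop: 3K 3O)
6. 1 ogre ← the basement.  (the basement: 2K 1O; the rooftop: 3K 2O)
7. 2 knights and 1 ogre → the rooftop.  (the basement: 0K 0O; the rooftop: 5K 3O)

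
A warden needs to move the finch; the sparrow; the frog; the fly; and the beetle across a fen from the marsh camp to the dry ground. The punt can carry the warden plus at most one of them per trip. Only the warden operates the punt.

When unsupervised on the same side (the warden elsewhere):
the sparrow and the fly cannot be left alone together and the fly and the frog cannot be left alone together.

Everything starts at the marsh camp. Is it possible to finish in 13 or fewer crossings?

Yes

Yes — this plan uses 11 crossings (≤ 13):
1. Warden goes to the dry ground with the fly.
2. Warden goes back to the marsh camp alone.
3. Warden goes to the dry ground with the finch.
4. Warden goes back to the marsh camp alone.
5. Warden goes to the dry ground with the sparrow.
6. Warden goes back to the marsh camp with the fly.
7. Warden goes to the dry ground with the frog.
8. Warden goes back to the marsh camp alone.
9. Warden goes to the dry ground with the beetle.
10. Warden goes back to the marsh camp alone.
11. Warden goes to the dry ground with the fly.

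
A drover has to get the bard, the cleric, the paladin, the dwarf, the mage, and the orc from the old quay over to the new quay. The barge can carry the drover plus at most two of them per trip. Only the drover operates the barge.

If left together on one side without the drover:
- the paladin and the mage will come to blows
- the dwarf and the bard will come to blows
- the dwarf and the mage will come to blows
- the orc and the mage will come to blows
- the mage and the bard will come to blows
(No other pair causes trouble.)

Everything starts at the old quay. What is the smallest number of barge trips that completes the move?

9

Counting alone: the drover can take at most 2 across per trip to the new quay, so moving all 6 needs at least 3 loaded trips out, with a return between consecutive ones — at least 5 crossings.
The safety rule pushes this higher. Following every safe sequence of crossings, the most of the 6 that can be at the new quay as the barge arrives there on crossings 5, 7 is 4, 5 respectively — never all 6.
So no plan with fewer than 9 crossings exists, and this one achieves 9:
1. Drover goes to the new quay with the bard and the mage.  [the old quay: the cleric, the dwarf, the orc, the paladin | the new quay: the bard, the mage]
2. Drover goes back to the old quay with the bard.  [the old quay: the bard, the cleric, the dwarf, the orc, the paladin | the new quay: the mage]
3. Drover goes to the new quay with the bard and the cleric.  [the old quay: the dwarf, the orc, the paladin | the new quay: the bard, the cleric, the mage]
4. Drover goes back to the old quay with the bard.  [the old quay: the bard, the dwarf, the orc, the paladin | the new quay: the cleric, the mage]
5. Drover goes to the new quay with the bard and the paladin.  [the old quay: the dwarf, the orc | the new quay: the bard, the cleric, the mage, the paladin]
6. Drover goes back to the old quay with the mage.  [the old quay: the dwarf, the mage, the orc | the new quay: the bard, the cleric, the paladin]
7. Drover goes to the new quay with the dwarf and the orc.  [the old quay: the mage | the new quay: the bard, the cleric, the dwarf, the orc, the paladin]
8. Drover goes back to the old quay with the bard.  [the old quay: the bard, the mage | the new quay: the cleric, the dwarf, the orc, the paladin]
9. Drover goes to the new quay with the bard and the mage.  [the old quay: — | the new quay: the bard, the cleric, the dwarf, the mage, the orc, the paladin]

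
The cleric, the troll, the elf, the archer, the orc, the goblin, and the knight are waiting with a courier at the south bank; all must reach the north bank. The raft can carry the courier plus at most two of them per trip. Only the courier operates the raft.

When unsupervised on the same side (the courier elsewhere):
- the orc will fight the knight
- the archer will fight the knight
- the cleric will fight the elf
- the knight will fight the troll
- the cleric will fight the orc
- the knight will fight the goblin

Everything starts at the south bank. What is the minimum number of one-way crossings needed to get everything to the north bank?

9

Counting alone: the courier can take at most 2 across per trip to the north bank, so moving all 7 needs at least 4 loaded trips out, with a return between consecutive ones — at least 7 crossings.
The safety rule pushes this higher. Following every safe sequence of crossings, the most of the 7 that can be at the north bank as the raft arrives there on crossing 7 is 6 — never all 7.
So no plan with fewer than 9 crossings exists, and this one achieves 9:
1. Courier goes to the north bank with the cleric and the knight.  [the south bank: the archer, the elf, the goblin, the orc, the troll | the north bank: the cleric, the knight]
2. Courier goes back to the south bank alone.  [the south bank: the archer, the elf, the goblin, the orc, the troll | the north bank: the cleric, the knight]
3. Courier goes to the north bank with the elf.  [the south bank: the archer, the goblin, the orc, the troll | the north bank: the cleric, the elf, the knight]
4. Courier goes back to the south bank with the cleric.  [the south bank: the archer, the cleric, the goblin, the orc, the troll | the north bank: the elf, the knight]
5. Courier goes to the north bank with the orc and the troll.  [the south bank: the archer, the cleric, the goblin | the north bank: the elf, the knight, the orc, the troll]
6. Courier goes back to the south bank with the knight.  [the south bank: the archer, the cleric, the goblin, the knight | the north bank: the elf, the orc, the troll]
7. Courier goes to the north bank with the archer and the goblin.  [the south bank: the cleric, the knight | the north bank: the archer, the elf, the goblin, the orc, the troll]
8. Courier goes back to the south bank alone.  [the south bank: the cleric, the knight | the north bank: the archer, the elf, the goblin, the orc, the troll]
9. Courier goes to the north bank with the cleric and the knight.  [the south bank: — | the north bank: the archer, the cleric, the elf, the goblin, the knight, the orc, the troll]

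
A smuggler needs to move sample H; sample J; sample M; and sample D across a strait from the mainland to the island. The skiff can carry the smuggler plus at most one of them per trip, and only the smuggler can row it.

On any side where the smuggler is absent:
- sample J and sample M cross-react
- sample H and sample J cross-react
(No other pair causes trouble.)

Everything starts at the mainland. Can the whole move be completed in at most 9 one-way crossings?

Yes

Yes — this plan uses 9 crossings (≤ 9):
1. Smuggler goes to the island with sample J.
2. Smuggler goes back to the mainland alone.
3. Smuggler goes to the island with sample H.
4. Smuggler goes back to the mainland with sample J.
5. Smuggler goes to the island with sample M.
6. Smuggler goes back to the mainland alone.
7. Smuggler goes to the island with sample D.
8. Smuggler goes back to the mainland alone.
9. Smuggler goes to the island with sample J.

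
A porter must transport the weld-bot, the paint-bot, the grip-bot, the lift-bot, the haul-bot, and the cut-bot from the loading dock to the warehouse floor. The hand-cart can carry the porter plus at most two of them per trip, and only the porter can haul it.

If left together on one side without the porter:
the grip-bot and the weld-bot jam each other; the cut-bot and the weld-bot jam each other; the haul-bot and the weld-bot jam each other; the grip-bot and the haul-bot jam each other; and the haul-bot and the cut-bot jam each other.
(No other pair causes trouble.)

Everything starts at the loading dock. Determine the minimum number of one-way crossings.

9

Counting alone: the porter can take at most 2 across per trip to the warehouse floor, so moving all 6 needs at least 3 loaded trips out, with a return between consecutive ones — at least 5 crossings.
The safety rule pushes this higher. Following every safe sequence of crossings, the most of the 6 that can be at the warehouse floor as the hand-cart arrives there on crossings 5, 7 is 4, 5 respectively — never all 6.
So no plan with fewer than 9 crossings exists, and this one achieves 9:
1. Porter goes to the warehouse floor with the haul-bot and the weld-bot.  [the loading dock: the cut-bot, the grip-bot, the lift-bot, the paint-bot | the warehouse floor: the haul-bot, the weld-bot]
2. Porter goes back to the loading dock with the weld-bot.  [the loading dock: the cut-bot, the grip-bot, the lift-bot, the paint-bot, the weld-bot | the warehouse floor: the haul-bot]
3. Porter goes to the warehouse floor with the paint-bot and the weld-bot.  [the loading dock: the cut-bot, the grip-bot, the lift-bot | the warehouse floor: the haul-bot, the paint-bot, the weld-bot]
4. Porter goes back to the loading dock with the weld-bot.  [the loading dock: the cut-bot, the grip-bot, the lift-bot, the weld-bot | the warehouse floor: the haul-bot, the paint-bot]
5. Porter goes to the warehouse floor with the lift-bot and the weld-bot.  [the loading dock: the cut-bot, the grip-bot | the warehouse floor: the haul-bot, the lift-bot, the paint-bot, the weld-bot]
6. Porter goes back to the loading dock with the weld-bot.  [the loading dock: the cut-bot, the grip-bot, the weld-bot | the warehouse floor: the haul-bot, the lift-bot, the paint-bot]
7. Porter goes to the warehouse floor with the cut-bot and the grip-bot.  [the loading dock: the weld-bot | the warehouse floor: the cut-bot, the grip-bot, the haul-bot, the lift-bot, the paint-bot]
8. Porter goes back to the loading dock with the haul-bot.  [the loading dock: the haul-bot, the weld-bot | the warehouse floor: the cut-bot, the grip-bot, the lift-bot, the paint-bot]
9. Porter goes to the warehouse floor with the haul-bot and the weld-bot.  [the loading dock: — | the warehouse floor: the cut-bot, the grip-bot, the haul-bot, the lift-bot, the paint-bot, the weld-bot]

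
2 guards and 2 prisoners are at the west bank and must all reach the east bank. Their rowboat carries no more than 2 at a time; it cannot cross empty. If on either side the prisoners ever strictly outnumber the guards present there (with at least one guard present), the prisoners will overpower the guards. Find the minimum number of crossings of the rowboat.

Counting alone: each trip to the east bank takes at most 2 across and each return brings at least 1 back, so after t trips out (and t−1 returns) at most 2t − (t−1) of the 4 are across; that first reaches 4 at t = 3, so at least 5 crossings are needed.
The plan below uses exactly 5 crossings, so it is optimal:
1. 2 prisoners → the east bank.  (the west bank: 2G 0P; the east bank: 0G 2P)
2. 1 prisoner ← the west bank.  (the west bank: 2G 1P; the east bank: 0G 1P)
3. 2 guards → the east bank.  (the west bank: 0G 1P; the east bank: 2G 1P)
4. 1 prisoner ← the west bank.  (the west bank: 0G 2P; the east bank: 2G 0P)
5. 2 prisoners → the east bank.  (the west bank: 0G 0P; the east bank: 2G 2P)

5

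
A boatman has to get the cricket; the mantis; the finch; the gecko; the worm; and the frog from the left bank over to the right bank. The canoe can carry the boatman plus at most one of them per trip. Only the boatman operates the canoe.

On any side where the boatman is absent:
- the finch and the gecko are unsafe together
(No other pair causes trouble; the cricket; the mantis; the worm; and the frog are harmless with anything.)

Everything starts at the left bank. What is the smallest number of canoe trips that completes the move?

Counting alone: the boatman can take at most 1 across per trip to the right bank, so moving all 6 needs at least 6 loaded trips out, with a return between consecutive ones — at least 11 crossings.
The plan below uses exactly 11 crossings, so it is optimal:
1. Boatman goes to the right bank with the finch.
2. Boatman goes back to the left bank alone.
3. Boatman goes to the right bank with the cricket.
4. Boatman goes back to the left bank alone.
5. Boatman goes to the right bank with the mantis.
6. Boatman goes back to the left bank alone.
7. Boatman goes to the right bank with the worm.
8. Boatman goes back to the left bank alone.
9. Boatman goes to the right bank with the frog.
10. Boatman goes back to the left bank alone.
11. Boatman goes to the right bank with the gecko.

11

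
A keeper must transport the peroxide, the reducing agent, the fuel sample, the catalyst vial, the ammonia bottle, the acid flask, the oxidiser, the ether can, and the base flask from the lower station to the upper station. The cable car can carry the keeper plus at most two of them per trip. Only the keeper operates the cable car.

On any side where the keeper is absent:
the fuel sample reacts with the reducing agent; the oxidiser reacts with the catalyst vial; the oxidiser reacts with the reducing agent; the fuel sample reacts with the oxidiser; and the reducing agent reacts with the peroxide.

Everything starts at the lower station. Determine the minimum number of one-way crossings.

15

Counting alone: the keeper can take at most 2 across per trip to the upper station, so moving all 9 needs at least 5 loaded trips out, with a return between consecutive ones — at least 9 crossings.
The safety rule pushes this higher. Following every safe sequence of crossings, the most of the 9 that can be at the upper station as the cable car arrives there on crossings 9, 11, 13 is 6, 7, 8 respectively — never all 9.
So no plan with fewer than 15 crossings exists, and this one achieves 15:
1. Keeper goes to the upper station with the oxidiser and the reducing agent.
2. Keeper goes back to the lower station with the reducing agent.
3. Keeper goes to the upper station with the peroxide and the reducing agent.
4. Keeper goes back to the lower station with the reducing agent.
5. Keeper goes to the upper station with the ammonia bottle and the reducing agent.
6. Keeper goes back to the lower station with the reducing agent.
7. Keeper goes to the upper station with the acid flask and the reducing agent.
8. Keeper goes back to the lower station with the reducing agent.
9. Keeper goes to the upper station with the ether can and the reducing agent.
10. Keeper goes back to the lower station with the reducing agent.
11. Keeper goes to the upper station with the base flask and the reducing agent.
12. Keeper goes back to the lower station with the reducing agent.
13. Keeper goes to the upper station with the catalyst vial and the fuel sample.
14. Keeper goes back to the lower station with the oxidiser.
15. Keeper goes to the upper station with the oxidiser and the reducing agent.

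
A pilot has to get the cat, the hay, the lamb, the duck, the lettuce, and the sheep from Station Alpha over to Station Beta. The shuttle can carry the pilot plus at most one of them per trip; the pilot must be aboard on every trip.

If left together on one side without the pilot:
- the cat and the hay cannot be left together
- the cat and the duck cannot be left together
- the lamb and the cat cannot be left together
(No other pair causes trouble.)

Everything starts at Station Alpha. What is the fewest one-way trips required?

Following every safe sequence of crossings from the start, the most of the 6 that can be at Station Beta as the shuttle arrives there on crossings 1, 3, 5, 7 is 1, 2, 3, 4 respectively; the best ever achieved is 4 of 6.
From crossing 9 on, no configuration arises that was not already reachable earlier: only 36 distinct safe configurations (who is on which side, and where the shuttle is) can ever be reached, none of them has everyone across, and every continuation just revisits them. So no valid plan exists.

impossible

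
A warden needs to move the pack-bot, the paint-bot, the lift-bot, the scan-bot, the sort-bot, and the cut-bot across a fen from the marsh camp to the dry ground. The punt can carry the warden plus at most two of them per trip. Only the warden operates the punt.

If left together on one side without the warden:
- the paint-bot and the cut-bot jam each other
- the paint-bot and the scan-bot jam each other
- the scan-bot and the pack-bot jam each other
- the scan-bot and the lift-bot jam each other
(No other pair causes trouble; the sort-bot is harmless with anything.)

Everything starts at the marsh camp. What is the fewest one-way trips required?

7

Counting alone: the warden can take at most 2 across per trip to the dry ground, so moving all 6 needs at least 3 loaded trips out, with a return between consecutive ones — at least 5 crossings.
The safety rule pushes this higher. Following every safe sequence of crossings, the most of the 6 that can be at the dry ground as the punt arrives there on crossing 5 is 5 — never all 6.
So no plan with fewer than 7 crossings exists, and this one achieves 7:
1. Warden goes to the dry ground with the paint-bot and the scan-bot.  [the marsh camp: the cut-bot, the lift-bot, the pack-bot, the sort-bot | the dry ground: the paint-bot, the scan-bot]
2. Warden goes back to the marsh camp with the paint-bot.  [the marsh camp: the cut-bot, the lift-bot, the pack-bot, the paint-bot, the sort-bot | the dry ground: the scan-bot]
3. Warden goes to the dry ground with the pack-bot and the paint-bot.  [the marsh camp: the cut-bot, the lift-bot, the sort-bot | the dry ground: the pack-bot, the paint-bot, the scan-bot]
4. Warden goes back to the marsh camp with the scan-bot.  [the marsh camp: the cut-bot, the lift-bot, the scan-bot, the sort-bot | the dry ground: the pack-bot, the paint-bot]
5. Warden goes to the dry ground with the lift-bot and the sort-bot.  [the marsh camp: the cut-bot, the scan-bot | the dry ground: the lift-bot, the pack-bot, the paint-bot, the sort-bot]
6. Warden goes back to the marsh camp alone.  [the marsh camp: the cut-bot, the scan-bot | the dry ground: the lift-bot, the pack-bot, the paint-bot, the sort-bot]
7. Warden goes to the dry ground with the cut-bot and the scan-bot.  [the marsh camp: — | the dry ground: the cut-bot, the lift-bot, the pack-bot, the paint-bot, the scan-bot, the sort-bot]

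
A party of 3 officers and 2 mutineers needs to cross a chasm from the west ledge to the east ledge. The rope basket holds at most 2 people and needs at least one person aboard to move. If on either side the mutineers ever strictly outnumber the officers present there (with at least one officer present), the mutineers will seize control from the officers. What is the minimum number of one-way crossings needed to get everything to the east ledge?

7

Counting alone: each trip to the east ledge takes at most 2 across and each return brings at least 1 back, so after t trips out (and t−1 returns) at most 2t − (t−1) of the 5 are across; that first reaches 5 at t = 4, so at least 7 crossings are needed.
The plan below uses exactly 7 crossings, so it is optimal:
1. 2 mutineers → the east ledge.  (the west ledge: 3O 0M; the east ledge: 0O 2M)
2. 1 mutineer ← the west ledge.  (the west ledge: 3O 1M; the east ledge: 0O 1M)
3. 2 officers → the east ledge.  (the west ledge: 1O 1M; the east ledge: 2O 1M)
4. 1 officer ← the west ledge.  (the west ledge: 2O 1M; the east ledge: 1O 1M)
5. 1 officer and 1 mutineer → the east ledge.  (the west ledge: 1O 0M; the east ledge: 2O 2M)
6. 1 mutineer ← the west ledge.  (the west ledge: 1O 1M; the east ledge: 2O 1M)
7. 1 officer and 1 mutineer → the east ledge.  (the west ledge: 0O 0M; the east ledge: 3O 2M)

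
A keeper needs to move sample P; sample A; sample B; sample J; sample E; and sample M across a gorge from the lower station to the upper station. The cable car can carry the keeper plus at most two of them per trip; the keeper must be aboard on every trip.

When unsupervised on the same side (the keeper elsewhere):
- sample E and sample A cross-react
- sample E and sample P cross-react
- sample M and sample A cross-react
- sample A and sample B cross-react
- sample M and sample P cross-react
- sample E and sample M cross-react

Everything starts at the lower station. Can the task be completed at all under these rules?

Whatever the first load, the items left behind include a forbidden pair without the keeper. No opening move is safe, so no plan exists.

No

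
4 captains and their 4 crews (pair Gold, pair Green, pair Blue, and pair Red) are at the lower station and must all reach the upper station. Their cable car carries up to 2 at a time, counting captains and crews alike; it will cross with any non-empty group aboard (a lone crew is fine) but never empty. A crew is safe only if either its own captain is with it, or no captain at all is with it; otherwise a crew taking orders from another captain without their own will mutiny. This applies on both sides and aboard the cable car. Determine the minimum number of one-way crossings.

impossible

Following every safe sequence of crossings from the start, the most of the 8 that can be at the upper station as the cable car arrives there on crossings 1, 3, 5 is 2, 3, 4 respectively; the best ever achieved is 4 of 8.
From crossing 7 on, no configuration arises that was not already reachable earlier: only 44 distinct safe configurations (who is on which side, and where the cable car is) can ever be reached, none of them has everyone across, and every continuation just revisits them. So no valid plan exists.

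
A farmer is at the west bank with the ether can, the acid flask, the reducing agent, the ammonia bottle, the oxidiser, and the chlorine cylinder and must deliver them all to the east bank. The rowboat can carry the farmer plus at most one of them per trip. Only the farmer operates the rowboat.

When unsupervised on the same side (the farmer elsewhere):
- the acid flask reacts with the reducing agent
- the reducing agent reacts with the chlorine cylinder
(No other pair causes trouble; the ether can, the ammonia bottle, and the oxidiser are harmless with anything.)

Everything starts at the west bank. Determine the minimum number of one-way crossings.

Counting alone: the farmer can take at most 1 across per trip to the east bank, so moving all 6 needs at least 6 loaded trips out, with a return between consecutive ones — at least 11 crossings.
The safety rule pushes this higher. Following every safe sequence of crossings, the most of the 6 that can be at the east bank as the rowboat arrives there on crossing 11 is 5 — never all 6.
So no plan with fewer than 13 crossings exists, and this one achieves 13:
1. Farmer goes to the east bank with the reducing agent.  [the west bank: the acid flask, the ammonia bottle, the chlorine cylinder, the ether can, the oxidiser | the east bank: the reducing agent]
2. Farmer goes back to the west bank alone.  [the west bank: the acid flask, the ammonia bottle, the chlorine cylinder, the ether can, the oxidiser | the east bank: the reducing agent]
3. Farmer goes to the east bank with the ether can.  [the west bank: the acid flask, the ammonia bottle, the chlorine cylinder, the oxidiser | the east bank: the ether can, the reducing agent]
4. Farmer goes back to the west bank alone.  [the west bank: the acid flask, the ammonia bottle, the chlorine cylinder, the oxidiser | the east bank: the ether can, the reducing agent]
5. Farmer goes to the east bank with the acid flask.  [the west bank: the ammonia bottle, the chlorine cylinder, the oxidiser | the east bank: the acid flask, the ether can, the reducing agent]
6. Farmer goes back to the west bank with the reducing agent.  [the west bank: the ammonia bottle, the chlorine cylinder, the oxidiser, the reducing agent | the east bank: the acid flask, the ether can]
7. Farmer goes to the east bank with the chlorine cylinder.  [the west bank: the ammonia bottle, the oxidiser, the reducing agent | the east bank: the acid flask, the chlorine cylinder, the ether can]
8. Farmer goes back to the west bank alone.  [the west bank: the ammonia bottle, the oxidiser, the reducing agent | the east bank: the acid flask, the chlorine cylinder, the ether can]
9. Farmer goes to the east bank with the ammonia bottle.  [the west bank: the oxidiser, the reducing agent | the east bank: the acid flask, the ammonia bottle, the chlorine cylinder, the ether can]
10. Farmer goes back to the west bank alone.  [the west bank: the oxidiser, the reducing agent | the east bank: the acid flask, the ammonia bottle, the chlorine cylinder, the ether can]
11. Farmer goes to the east bank with the oxidiser.  [the west bank: the reducing agent | the east bank: the acid flask, the ammonia bottle, the chlorine cylinder, the ether can, the oxidiser]
12. Farmer goes back to the west bank alone.  [the west bank: the reducing agent | the east bank: the acid flask, the ammonia bottle, the chlorine cylinder, the ether can, the oxidiser]
13. Farmer goes to the east bank with the reducing agent.  [the west bank: — | the east bank: the acid flask, the ammonia bottle, the chlorine cylinder, the ether can, the oxidiser, the reducing agent]

13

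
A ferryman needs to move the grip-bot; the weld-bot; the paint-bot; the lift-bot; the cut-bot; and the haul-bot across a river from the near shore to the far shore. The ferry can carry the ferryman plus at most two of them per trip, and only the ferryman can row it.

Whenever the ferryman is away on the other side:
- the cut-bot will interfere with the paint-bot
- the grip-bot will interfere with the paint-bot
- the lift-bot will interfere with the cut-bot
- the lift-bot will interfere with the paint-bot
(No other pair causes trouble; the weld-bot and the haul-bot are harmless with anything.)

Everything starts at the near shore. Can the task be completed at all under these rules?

Yes

1. Ferryman goes to the far shore with the lift-bot and the paint-bot.
2. Ferryman goes back to the near shore with the paint-bot.
3. Ferryman goes to the far shore with the grip-bot and the paint-bot.
4. Ferryman goes back to the near shore with the paint-bot.
5. Ferryman goes to the far shore with the paint-bot and the weld-bot.
6. Ferryman goes back to the near shore with the paint-bot.
7. Ferryman goes to the far shore with the haul-bot and the paint-bot.
8. Ferryman goes back to the near shore with the paint-bot.
9. Ferryman goes to the far shore with the cut-bot and the paint-bot.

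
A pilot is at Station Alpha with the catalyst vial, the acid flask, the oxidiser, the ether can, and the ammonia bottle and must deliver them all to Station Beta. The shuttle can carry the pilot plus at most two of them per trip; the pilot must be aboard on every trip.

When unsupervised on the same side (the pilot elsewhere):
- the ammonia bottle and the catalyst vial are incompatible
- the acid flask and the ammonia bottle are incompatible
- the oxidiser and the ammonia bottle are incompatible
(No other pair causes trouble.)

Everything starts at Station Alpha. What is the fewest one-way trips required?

5

Counting alone: the pilot can take at most 2 across per trip to Station Beta, so moving all 5 needs at least 3 loaded trips out, with a return between consecutive ones — at least 5 crossings.
The plan below uses exactly 5 crossings, so it is optimal:
1. Pilot goes to Station Beta with the ammonia bottle and the catalyst vial.
2. Pilot goes back to Station Alpha with the ammonia bottle.
3. Pilot goes to Station Beta with the acid flask and the oxidiser.
4. Pilot goes back to Station Alpha alone.
5. Pilot goes to Station Beta with the ammonia bottle and the ether can.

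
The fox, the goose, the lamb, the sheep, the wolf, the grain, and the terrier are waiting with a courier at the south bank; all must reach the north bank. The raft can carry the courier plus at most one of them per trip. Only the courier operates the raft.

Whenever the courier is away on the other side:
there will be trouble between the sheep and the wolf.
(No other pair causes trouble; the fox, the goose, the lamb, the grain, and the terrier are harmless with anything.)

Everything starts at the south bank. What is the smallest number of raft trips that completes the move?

13

Counting alone: the courier can take at most 1 across per trip to the north bank, so moving all 7 needs at least 7 loaded trips out, with a return between consecutive ones — at least 13 crossings.
The plan below uses exactly 13 crossings, so it is optimal:
1. Courier goes to the north bank with the sheep.
2. Courier goes back to the south bank alone.
3. Courier goes to the north bank with the fox.
4. Courier goes back to the south bank alone.
5. Courier goes to the north bank with the goose.
6. Courier goes back to the south bank alone.
7. Courier goes to the north bank with the lamb.
8. Courier goes back to the south bank alone.
9. Courier goes to the north bank with the grain.
10. Courier goes back to the south bank alone.
11. Courier goes to the north bank with the terrier.
12. Courier goes back to the south bank alone.
13. Courier goes to the north bank with the wolf.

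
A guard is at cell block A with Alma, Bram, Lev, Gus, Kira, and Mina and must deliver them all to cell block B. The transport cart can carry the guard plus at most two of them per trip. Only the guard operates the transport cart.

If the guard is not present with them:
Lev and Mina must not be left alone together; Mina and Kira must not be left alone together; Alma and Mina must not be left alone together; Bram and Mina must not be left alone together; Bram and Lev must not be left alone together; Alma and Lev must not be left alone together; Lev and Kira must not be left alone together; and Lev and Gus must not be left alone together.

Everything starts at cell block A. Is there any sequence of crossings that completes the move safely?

Following every safe sequence of crossings from the start, the most of the 6 that can be at cell block B as the transport cart arrives there on crossings 1, 3, 5 is 2, 3, 4 respectively; the best ever achieved is 4 of 6.
From crossing 7 on, no configuration arises that was not already reachable earlier: only 19 distinct safe configurations (who is on which side, and where the transport cart is) can ever be reached, none of them has everyone across, and every continuation just revisits them. So no valid plan exists.

No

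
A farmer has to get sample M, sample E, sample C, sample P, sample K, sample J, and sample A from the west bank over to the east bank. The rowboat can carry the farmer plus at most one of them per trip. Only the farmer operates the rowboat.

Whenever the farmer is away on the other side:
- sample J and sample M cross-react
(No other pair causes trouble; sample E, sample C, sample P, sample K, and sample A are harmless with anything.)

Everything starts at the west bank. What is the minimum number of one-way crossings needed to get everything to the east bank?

Counting alone: the farmer can take at most 1 across per trip to the east bank, so moving all 7 needs at least 7 loaded trips out, with a return between consecutive ones — at least 13 crossings.
The plan below uses exactly 13 crossings, so it is optimal:
1. Farmer goes to the east bank with sample M.
2. Farmer goes back to the west bank alone.
3. Farmer goes to the east bank with sample E.
4. Farmer goes back to the west bank alone.
5. Farmer goes to the east bank with sample C.
6. Farmer goes back to the west bank alone.
7. Farmer goes to the east bank with sample P.
8. Farmer goes back to the west bank alone.
9. Farmer goes to the east bank with sample K.
10. Farmer goes back to the west bank alone.
11. Farmer goes to the east bank with sample A.
12. Farmer goes back to the west bank alone.
13. Farmer goes to the east bank with sample J.

13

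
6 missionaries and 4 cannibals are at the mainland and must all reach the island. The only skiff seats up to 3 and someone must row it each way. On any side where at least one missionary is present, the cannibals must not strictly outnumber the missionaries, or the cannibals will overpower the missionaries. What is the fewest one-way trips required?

Counting alone: each trip to the island takes at most 3 across and each return brings at least 1 back, so after t trips out (and t−1 returns) at most 3t − (t−1) of the 10 are across; that first reaches 10 at t = 5, so at least 9 crossings are needed.
The plan below uses exactly 9 crossings, so it is optimal:
1. 2 cannibals → the island.  (the mainland: 6M 2C; the island: 0M 2C)
2. 1 cannibal ← the mainland.  (the mainland: 6M 3C; the island: 0M 1C)
3. 3 cannibals → the island.  (the mainland: 6M 0C; the island: 0M 4C)
4. 1 cannibal ← the mainland.  (the mainland: 6M 1C; the island: 0M 3C)
5. 3 missionaries → the island.  (the mainland: 3M 1C; the island: 3M 3C)
6. 1 cannibal ← the mainland.  (the mainland: 3M 2C; the island: 3M 2C)
7. 1 missionary and 2 cannibals → the island.  (the mainland: 2M 0C; the island: 4M 4C)
8. 1 cannibal ← the mainland.  (the mainland: 2M 1C; the island: 4M 3C)
9. 2 missionaries and 1 cannibal → the island.  (the mainland: 0M 0C; the island: 6M 4C)

9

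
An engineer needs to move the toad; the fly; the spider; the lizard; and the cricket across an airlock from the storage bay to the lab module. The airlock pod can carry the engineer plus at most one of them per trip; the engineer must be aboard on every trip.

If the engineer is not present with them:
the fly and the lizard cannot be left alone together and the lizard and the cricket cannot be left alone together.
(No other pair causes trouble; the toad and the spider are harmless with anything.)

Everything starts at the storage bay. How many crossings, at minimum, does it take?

11

Counting alone: the engineer can take at most 1 across per trip to the lab module, so moving all 5 needs at least 5 loaded trips out, with a return between consecutive ones — at least 9 crossings.
The safety rule pushes this higher. Following every safe sequence of crossings, the most of the 5 that can be at the lab module as the airlock pod arrives there on crossing 9 is 4 — never all 5.
So no plan with fewer than 11 crossings exists, and this one achieves 11:
1. Engineer goes to the lab module with the lizard.  [the storage bay: the cricket, the fly, the spider, the toad | the lab module: the lizard]
2. Engineer goes back to the storage bay alone.  [the storage bay: the cricket, the fly, the spider, the toad | the lab module: the lizard]
3. Engineer goes to the lab module with the toad.  [the storage bay: the cricket, the fly, the spider | the lab module: the lizard, the toad]
4. Engineer goes back to the storage bay alone.  [the storage bay: the cricket, the fly, the spider | the lab module: the lizard, the toad]
5. Engineer goes to the lab module with the fly.  [the storage bay: the cricket, the spider | the lab module: the fly, the lizard, the toad]
6. Engineer goes back to the storage bay with the lizard.  [the storage bay: the cricket, the lizard, the spider | the lab module: the fly, the toad]
7. Engineer goes to the lab module with the cricket.  [the storage bay: the lizard, the spider | the lab module: the cricket, the fly, the toad]
8. Engineer goes back to the storage bay alone.  [the storage bay: the lizard, the spider | the lab module: the cricket, the fly, the toad]
9. Engineer goes to the lab module with the spider.  [the storage bay: the lizard | the lab module: the cricket, the fly, the spider, the toad]
10. Engineer goes back to the storage bay alone.  [the storage bay: the lizard | the lab module: the cricket, the fly, the spider, the toad]
11. Engineer goes to the lab module with the lizard.  [the storage bay: — | the lab module: the cricket, the fly, the lizard, the spider, the toad]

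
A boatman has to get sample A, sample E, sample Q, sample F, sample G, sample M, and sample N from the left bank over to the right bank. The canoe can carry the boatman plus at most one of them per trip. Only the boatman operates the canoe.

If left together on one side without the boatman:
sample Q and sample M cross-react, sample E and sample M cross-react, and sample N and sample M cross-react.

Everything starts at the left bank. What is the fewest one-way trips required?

impossible

Following every safe sequence of crossings from the start, the most of the 7 that can be at the right bank as the canoe arrives there on crossings 1, 3, 5, 7, 9 is 1, 2, 3, 4, 5 respectively; the best ever achieved is 5 of 7.
From crossing 11 on, no configuration arises that was not already reachable earlier: only 72 distinct safe configurations (who is on which side, and where the canoe is) can ever be reached, none of them has everyone across, and every continuation just revisits them. So no valid plan exists.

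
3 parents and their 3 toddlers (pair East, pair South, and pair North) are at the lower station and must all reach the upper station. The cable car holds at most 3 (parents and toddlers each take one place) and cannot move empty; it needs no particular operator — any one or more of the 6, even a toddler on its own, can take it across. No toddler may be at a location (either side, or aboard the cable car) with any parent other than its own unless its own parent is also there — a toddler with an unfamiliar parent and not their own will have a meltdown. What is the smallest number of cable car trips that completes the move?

5

Counting alone: each trip to the upper station takes at most 3 across and each return brings at least 1 back, so after t trips out (and t−1 returns) at most 3t − (t−1) of the 6 are across; that first reaches 6 at t = 3, so at least 5 crossings are needed.
The plan below uses exactly 5 crossings, so it is optimal:
1. parent East and toddler East cross → the upper station.
2. parent East crosses ← the lower station.
3. parent East, parent North, and parent South cross → the upper station.
4. toddler East crosses ← the lower station.
5. toddler East, toddler North, and toddler South cross → the upper station.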